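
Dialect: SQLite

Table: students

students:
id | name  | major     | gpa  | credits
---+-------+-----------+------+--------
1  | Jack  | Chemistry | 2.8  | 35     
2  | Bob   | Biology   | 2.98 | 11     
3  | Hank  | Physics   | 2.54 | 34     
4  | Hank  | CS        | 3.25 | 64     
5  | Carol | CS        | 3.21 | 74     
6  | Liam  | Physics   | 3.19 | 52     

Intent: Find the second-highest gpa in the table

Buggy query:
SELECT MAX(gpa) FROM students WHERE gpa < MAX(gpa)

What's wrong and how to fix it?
Bug: The inner MAX is an aggregate inside WHERE, which is not allowed

Fix: Put the inner MAX in a scalar subquery

Corrected query:
SELECT MAX(gpa) FROM students WHERE gpa < (SELECT MAX(gpa) FROM students)

Result:
MAX(gpa)
--------
3.21    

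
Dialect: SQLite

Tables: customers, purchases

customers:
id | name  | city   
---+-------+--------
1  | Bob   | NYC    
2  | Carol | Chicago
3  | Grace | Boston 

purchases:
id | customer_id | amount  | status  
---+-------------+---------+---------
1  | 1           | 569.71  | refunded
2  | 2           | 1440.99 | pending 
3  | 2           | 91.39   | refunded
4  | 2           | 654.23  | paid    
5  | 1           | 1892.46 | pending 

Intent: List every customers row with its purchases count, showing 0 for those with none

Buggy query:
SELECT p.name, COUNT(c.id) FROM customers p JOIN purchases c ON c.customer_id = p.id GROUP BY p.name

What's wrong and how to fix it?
Bug: An inner join excludes parents with zero children

Fix: Use LEFT JOIN so parents without children still appear (COUNT(c.id) gives 0)

Corrected query:
SELECT p.name, COUNT(c.id) FROM customers p LEFT JOIN purchases c ON c.customer_id = p.id GROUP BY p.name

Result:
name  | COUNT(c.id)
------+------------
Bob   | 2          
Carol | 3          
Grace | 0          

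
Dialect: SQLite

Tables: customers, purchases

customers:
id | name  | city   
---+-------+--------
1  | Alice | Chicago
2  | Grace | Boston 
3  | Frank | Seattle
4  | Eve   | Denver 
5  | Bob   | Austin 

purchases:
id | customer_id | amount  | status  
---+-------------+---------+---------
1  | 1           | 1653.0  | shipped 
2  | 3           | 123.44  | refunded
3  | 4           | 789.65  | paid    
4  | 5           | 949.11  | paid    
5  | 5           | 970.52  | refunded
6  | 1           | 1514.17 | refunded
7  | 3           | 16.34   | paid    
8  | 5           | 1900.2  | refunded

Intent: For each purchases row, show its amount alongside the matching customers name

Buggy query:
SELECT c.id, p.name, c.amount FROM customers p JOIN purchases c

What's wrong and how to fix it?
Bug: Missing join condition: each purchases row is matched to all customers rows instead of just its own

Fix: Add ON c.customer_id = p.id to the JOIN

Corrected query:
SELECT c.id, p.name, c.amount FROM customers p JOIN purchases c ON c.customer_id = p.id

Result:
id | name  | amount 
---+-------+--------
1  | Alice | 1653   
2  | Frank | 123.44 
3  | Eve   | 789.65 
4  | Bob   | 949.11 
5  | Bob   | 970.52 
6  | Alice | 1514.17
7  | Frank | 16.34  
8  | Bob   | 1900.2 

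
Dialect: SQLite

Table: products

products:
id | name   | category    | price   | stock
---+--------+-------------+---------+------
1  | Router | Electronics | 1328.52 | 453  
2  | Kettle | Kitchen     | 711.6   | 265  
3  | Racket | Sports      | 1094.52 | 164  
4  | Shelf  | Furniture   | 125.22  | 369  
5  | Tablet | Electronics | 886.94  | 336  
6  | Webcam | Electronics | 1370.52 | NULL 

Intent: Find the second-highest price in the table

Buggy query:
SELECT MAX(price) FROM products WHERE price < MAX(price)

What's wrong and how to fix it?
Bug: The inner MAX is an aggregate inside WHERE, which is not allowed

Fix: Compute the overall MAX in a subquery, then take MAX of rows below it

Corrected query:
SELECT MAX(price) FROM products WHERE price < (SELECT MAX(price) FROM products)

Result:
MAX(price)
----------
1328.52   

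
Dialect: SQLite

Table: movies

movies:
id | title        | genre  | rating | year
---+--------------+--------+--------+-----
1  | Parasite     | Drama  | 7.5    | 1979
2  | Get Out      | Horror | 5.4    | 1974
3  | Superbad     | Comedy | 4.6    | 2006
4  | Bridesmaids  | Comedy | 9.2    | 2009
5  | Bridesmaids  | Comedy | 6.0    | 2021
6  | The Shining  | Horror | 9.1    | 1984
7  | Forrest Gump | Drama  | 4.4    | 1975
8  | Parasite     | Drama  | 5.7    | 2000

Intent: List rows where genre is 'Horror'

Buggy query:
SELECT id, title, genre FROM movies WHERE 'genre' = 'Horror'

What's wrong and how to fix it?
Bug: 'genre' in single quotes is a string literal, not the column; the comparison is literal-vs-literal and never true

Fix: Reference the column as genre without single quotes

Corrected query:
SELECT id, title, genre FROM movies WHERE genre = 'Horror'

Result:
id | title       | genre 
---+-------------+-------
2  | Get Out     | Horror
6  | The Shining | Horror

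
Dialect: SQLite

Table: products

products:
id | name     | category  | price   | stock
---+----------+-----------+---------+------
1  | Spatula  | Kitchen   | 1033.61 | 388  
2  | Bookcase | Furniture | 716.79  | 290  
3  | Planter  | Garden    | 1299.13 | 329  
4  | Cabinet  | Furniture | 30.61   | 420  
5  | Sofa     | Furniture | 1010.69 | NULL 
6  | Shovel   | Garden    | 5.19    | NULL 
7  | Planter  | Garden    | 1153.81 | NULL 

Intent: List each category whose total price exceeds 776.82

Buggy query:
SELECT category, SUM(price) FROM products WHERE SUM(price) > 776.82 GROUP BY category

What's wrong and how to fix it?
Bug: WHERE runs before GROUP BY, so aggregates aren't available there

Fix: Use HAVING (which filters groups after aggregation) instead of WHERE

Corrected query:
SELECT category, SUM(price) FROM products GROUP BY category HAVING SUM(price) > 776.82

Result:
category  | SUM(price)
----------+-----------
Furniture | 1758.09   
Garden    | 2458.13   
Kitchen   | 1033.61   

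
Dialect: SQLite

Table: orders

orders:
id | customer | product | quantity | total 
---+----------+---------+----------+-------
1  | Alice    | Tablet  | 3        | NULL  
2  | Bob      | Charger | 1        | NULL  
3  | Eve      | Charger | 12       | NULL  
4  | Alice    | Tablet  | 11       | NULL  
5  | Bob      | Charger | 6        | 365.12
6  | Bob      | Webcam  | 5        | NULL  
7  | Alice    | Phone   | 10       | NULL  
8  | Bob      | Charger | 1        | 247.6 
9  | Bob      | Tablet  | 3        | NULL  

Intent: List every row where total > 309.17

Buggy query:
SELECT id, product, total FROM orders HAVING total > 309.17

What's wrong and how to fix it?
Bug: This is a non-aggregate query (no GROUP BY, no aggregates), so in SQLite the HAVING clause is invalid here; a row-level condition belongs in WHERE

Fix: Use WHERE for row-level filtering

Corrected query:
SELECT id, product, total FROM orders WHERE total > 309.17

Result:
id | product | total 
---+---------+-------
5  | Charger | 365.12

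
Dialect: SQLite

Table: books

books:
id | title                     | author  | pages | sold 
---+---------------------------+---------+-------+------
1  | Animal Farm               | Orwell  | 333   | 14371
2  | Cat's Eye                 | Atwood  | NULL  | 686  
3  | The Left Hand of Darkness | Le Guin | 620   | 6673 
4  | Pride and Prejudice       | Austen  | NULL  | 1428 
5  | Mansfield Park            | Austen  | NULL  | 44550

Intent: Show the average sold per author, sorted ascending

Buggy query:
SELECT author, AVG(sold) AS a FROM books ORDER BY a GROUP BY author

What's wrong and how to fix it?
Bug: GROUP BY must precede ORDER BY

Fix: Reorder: SELECT … FROM … GROUP BY … ORDER BY …

Corrected query:
SELECT author, AVG(sold) AS a FROM books GROUP BY author ORDER BY a

Result:
author  | a    
--------+------
Atwood  | 686  
Le Guin | 6673 
Orwell  | 14371
Austen  | 22989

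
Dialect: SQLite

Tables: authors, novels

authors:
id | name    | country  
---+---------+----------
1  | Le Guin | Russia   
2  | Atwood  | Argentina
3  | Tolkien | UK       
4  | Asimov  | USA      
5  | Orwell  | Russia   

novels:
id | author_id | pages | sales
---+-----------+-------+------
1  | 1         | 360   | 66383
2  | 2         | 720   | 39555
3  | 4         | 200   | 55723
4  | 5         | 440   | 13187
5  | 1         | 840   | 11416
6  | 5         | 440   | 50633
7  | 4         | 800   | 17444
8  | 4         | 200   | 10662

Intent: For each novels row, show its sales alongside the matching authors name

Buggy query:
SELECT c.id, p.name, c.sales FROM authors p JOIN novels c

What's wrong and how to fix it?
Bug: JOIN with no ON clause produces a cartesian product; every novels row pairs with every authors row

Fix: Specify the join condition linking the foreign key to the parent id

Corrected query:
SELECT c.id, p.name, c.sales FROM authors p JOIN novels c ON c.author_id = p.id

Result:
id | name    | sales
---+---------+------
1  | Le Guin | 66383
2  | Atwood  | 39555
3  | Asimov  | 55723
4  | Orwell  | 13187
5  | Le Guin | 11416
6  | Orwell  | 50633
7  | Asimov  | 17444
8  | Asimov  | 10662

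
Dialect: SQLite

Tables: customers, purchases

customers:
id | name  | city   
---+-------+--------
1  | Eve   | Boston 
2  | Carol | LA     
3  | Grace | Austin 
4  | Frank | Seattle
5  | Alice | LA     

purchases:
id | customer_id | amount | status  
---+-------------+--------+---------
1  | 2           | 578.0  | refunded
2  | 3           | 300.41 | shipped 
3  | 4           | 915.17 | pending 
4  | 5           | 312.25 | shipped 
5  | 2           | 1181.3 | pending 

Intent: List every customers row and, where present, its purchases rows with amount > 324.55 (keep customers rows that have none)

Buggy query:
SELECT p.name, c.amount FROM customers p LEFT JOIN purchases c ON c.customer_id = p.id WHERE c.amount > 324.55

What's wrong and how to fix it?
Bug: Filtering c.amount in WHERE discards the NULL rows produced by LEFT JOIN, turning it into an inner join

Fix: Put 'c.amount > 324.55' in the JOIN's ON clause instead of WHERE

Corrected query:
SELECT p.name, c.amount FROM customers p LEFT JOIN purchases c ON c.customer_id = p.id AND c.amount > 324.55

Result:
name  | amount
------+-------
Eve   | NULL  
Carol | 578   
Carol | 1181.3
Grace | NULL  
Frank | 915.17
Alice | NULL  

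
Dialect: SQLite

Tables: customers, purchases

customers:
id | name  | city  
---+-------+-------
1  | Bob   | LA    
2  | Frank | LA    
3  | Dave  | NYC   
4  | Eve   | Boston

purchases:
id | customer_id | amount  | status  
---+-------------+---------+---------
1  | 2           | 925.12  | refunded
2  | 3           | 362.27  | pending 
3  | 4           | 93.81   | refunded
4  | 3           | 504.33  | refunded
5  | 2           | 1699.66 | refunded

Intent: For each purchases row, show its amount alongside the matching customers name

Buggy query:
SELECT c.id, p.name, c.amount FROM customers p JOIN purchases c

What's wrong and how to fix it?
Bug: Missing join condition: each purchases row is matched to all customers rows instead of just its own

Fix: Specify the join condition linking the foreign key to the parent id

Corrected query:
SELECT c.id, p.name, c.amount FROM customers p JOIN purchases c ON c.customer_id = p.id

Result:
id | name  | amount 
---+-------+--------
1  | Frank | 925.12 
2  | Dave  | 362.27 
3  | Eve   | 93.81  
4  | Dave  | 504.33 
5  | Frank | 1699.66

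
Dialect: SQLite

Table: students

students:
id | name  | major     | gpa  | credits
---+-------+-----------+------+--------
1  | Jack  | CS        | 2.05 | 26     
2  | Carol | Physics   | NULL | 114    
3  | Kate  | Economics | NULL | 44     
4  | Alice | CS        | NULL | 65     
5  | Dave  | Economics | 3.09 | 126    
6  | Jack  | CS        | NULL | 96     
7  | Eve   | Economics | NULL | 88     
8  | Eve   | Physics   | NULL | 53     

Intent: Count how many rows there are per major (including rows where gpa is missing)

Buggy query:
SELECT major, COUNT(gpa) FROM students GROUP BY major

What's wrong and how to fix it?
Bug: COUNT(gpa) skips NULLs, so groups with missing gpa are undercounted

Fix: Replace COUNT(gpa) with COUNT(*)

Corrected query:
SELECT major, COUNT(*) FROM students GROUP BY major

Result:
major     | COUNT(*)
----------+---------
CS        | 3       
Economics | 3       
Physics   | 2       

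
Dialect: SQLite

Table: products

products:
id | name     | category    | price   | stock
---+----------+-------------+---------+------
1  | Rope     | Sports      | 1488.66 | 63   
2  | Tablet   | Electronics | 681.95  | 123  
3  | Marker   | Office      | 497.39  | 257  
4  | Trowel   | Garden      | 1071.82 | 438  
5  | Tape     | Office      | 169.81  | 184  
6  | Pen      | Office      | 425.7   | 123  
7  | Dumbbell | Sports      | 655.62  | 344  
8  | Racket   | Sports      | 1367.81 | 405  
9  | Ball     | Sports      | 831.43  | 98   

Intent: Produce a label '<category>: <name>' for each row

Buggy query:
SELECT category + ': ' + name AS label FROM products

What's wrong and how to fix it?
Bug: '+' is numeric addition; on text columns SQLite converts them to 0 instead of concatenating

Fix: Replace + with || to concatenate text

Corrected query:
SELECT category || ': ' || name AS label FROM products

Result:
label              
-------------------
Sports: Rope       
Electronics: Tablet
Office: Marker     
Garden: Trowel     
Office: Tape       
Office: Pen        
Sports: Dumbbell   
Sports: Racket     
Sports: Ball       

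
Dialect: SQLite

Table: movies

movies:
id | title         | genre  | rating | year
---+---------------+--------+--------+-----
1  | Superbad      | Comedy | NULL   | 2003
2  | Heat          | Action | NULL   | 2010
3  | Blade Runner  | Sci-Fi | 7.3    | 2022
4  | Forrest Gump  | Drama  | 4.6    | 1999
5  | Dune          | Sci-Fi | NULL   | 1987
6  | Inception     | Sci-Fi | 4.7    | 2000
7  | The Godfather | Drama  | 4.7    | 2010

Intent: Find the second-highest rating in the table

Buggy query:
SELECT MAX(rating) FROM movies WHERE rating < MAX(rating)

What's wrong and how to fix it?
Bug: The inner MAX is an aggregate inside WHERE, which is not allowed

Fix: Put the inner MAX in a scalar subquery

Corrected query:
SELECT MAX(rating) FROM movies WHERE rating < (SELECT MAX(rating) FROM movies)

Result:
MAX(rating)
-----------
4.7        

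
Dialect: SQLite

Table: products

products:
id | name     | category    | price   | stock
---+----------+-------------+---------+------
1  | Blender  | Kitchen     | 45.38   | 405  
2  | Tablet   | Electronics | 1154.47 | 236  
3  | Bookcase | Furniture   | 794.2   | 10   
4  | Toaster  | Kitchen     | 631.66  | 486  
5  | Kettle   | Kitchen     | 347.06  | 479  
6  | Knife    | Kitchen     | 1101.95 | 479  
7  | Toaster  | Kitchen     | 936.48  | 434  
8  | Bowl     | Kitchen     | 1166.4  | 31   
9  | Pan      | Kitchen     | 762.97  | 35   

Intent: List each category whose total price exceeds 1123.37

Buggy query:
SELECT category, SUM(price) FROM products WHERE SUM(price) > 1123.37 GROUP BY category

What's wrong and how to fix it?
Bug: Aggregate functions cannot appear in a WHERE clause

Fix: Move the aggregate condition to a HAVING clause

Corrected query:
SELECT category, SUM(price) FROM products GROUP BY category HAVING SUM(price) > 1123.37

Result:
category    | SUM(price)
------------+-----------
Electronics | 1154.47   
Kitchen     | 4991.9    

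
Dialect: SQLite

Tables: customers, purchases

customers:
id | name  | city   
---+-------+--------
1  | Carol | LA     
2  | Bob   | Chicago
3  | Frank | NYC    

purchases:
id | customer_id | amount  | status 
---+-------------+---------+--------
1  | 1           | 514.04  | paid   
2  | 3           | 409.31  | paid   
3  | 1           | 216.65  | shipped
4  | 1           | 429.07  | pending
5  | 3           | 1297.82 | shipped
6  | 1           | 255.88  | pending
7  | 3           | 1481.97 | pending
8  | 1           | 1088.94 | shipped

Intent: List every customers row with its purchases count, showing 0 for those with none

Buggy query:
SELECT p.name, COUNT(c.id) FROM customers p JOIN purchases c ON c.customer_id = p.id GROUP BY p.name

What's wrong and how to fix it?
Bug: INNER JOIN drops customers rows that have no matching purchases rows

Fix: Switch to LEFT JOIN to retain unmatched parent rows

Corrected query:
SELECT p.name, COUNT(c.id) FROM customers p LEFT JOIN purchases c ON c.customer_id = p.id GROUP BY p.name

Result:
name  | COUNT(c.id)
------+------------
Bob   | 0          
Carol | 5          
Frank | 3          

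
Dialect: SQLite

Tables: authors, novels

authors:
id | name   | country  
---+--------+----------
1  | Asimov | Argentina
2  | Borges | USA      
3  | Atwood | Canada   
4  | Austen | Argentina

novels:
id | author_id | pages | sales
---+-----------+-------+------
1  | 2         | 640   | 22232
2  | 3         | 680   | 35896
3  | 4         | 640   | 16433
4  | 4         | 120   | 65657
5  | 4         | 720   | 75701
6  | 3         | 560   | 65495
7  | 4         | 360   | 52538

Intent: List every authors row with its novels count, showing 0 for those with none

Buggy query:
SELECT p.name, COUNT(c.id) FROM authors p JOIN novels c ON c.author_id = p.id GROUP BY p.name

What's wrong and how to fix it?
Bug: INNER JOIN drops authors rows that have no matching novels rows

Fix: Use LEFT JOIN so parents without children still appear (COUNT(c.id) gives 0)

Corrected query:
SELECT p.name, COUNT(c.id) FROM authors p LEFT JOIN novels c ON c.author_id = p.id GROUP BY p.name

Result:
name   | COUNT(c.id)
-------+------------
Asimov | 0          
Atwood | 2          
Austen | 4          
Borges | 1          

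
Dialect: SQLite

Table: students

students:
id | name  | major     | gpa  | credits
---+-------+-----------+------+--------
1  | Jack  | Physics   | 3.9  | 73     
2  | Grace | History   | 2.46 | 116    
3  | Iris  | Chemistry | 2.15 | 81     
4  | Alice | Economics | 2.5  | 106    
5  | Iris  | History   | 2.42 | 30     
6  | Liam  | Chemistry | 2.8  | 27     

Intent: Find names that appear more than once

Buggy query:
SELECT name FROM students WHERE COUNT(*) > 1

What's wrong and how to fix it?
Bug: WHERE can't reference COUNT(*); aggregates are computed after WHERE

Fix: GROUP BY name, then filter groups with HAVING COUNT(*) > 1

Corrected query:
SELECT name FROM students GROUP BY name HAVING COUNT(*) > 1

Result:
name
----
Iris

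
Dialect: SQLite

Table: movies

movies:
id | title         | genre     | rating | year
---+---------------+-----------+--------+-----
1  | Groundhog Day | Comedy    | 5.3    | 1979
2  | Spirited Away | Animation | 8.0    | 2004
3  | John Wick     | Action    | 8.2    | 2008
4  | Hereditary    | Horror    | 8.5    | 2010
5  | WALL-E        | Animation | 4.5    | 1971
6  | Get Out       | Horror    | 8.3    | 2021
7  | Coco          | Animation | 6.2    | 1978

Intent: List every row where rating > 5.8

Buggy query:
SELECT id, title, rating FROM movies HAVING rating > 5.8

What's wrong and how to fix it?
Bug: HAVING filters the output of aggregation, but this query has no GROUP BY and no aggregate functions, so SQLite rejects it (HAVING clause on a non-aggregate query); the condition here is per row

Fix: Replace HAVING with WHERE since the condition applies to individual rows

Corrected query:
SELECT id, title, rating FROM movies WHERE rating > 5.8

Result:
id | title         | rating
---+---------------+-------
2  | Spirited Away | 8     
3  | John Wick     | 8.2   
4  | Hereditary    | 8.5   
6  | Get Out       | 8.3   
7  | Coco          | 6.2   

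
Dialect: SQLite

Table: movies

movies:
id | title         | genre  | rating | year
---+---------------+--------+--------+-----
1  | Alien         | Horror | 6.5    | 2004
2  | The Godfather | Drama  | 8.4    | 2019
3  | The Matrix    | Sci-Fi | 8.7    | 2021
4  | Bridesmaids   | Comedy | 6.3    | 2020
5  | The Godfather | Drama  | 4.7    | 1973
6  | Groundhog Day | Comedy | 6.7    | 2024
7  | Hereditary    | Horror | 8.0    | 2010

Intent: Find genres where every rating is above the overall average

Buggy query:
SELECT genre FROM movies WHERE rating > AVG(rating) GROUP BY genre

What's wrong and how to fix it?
Bug: AVG() is an aggregate; it can't sit directly in WHERE

Fix: Compute the overall average in a scalar subquery and compare each group's MIN against it in HAVING

Corrected query:
SELECT genre FROM movies GROUP BY genre HAVING MIN(rating) > (SELECT AVG(rating) FROM movies)

Result:
genre 
------
Sci-Fi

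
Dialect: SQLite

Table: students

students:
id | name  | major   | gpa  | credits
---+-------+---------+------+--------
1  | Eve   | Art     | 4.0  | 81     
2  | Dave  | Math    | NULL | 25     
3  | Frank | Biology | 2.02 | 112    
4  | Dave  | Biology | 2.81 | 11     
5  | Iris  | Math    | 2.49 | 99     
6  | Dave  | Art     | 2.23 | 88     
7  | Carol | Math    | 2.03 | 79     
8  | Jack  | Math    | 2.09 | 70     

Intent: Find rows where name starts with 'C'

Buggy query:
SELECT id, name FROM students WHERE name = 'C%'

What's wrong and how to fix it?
Bug: '=' compares the literal string including the % character; pattern matching needs LIKE

Fix: Replace '=' with LIKE so 'C%' is treated as a pattern

Corrected query:
SELECT id, name FROM students WHERE name LIKE 'C%'

Result:
id | name 
---+------
7  | Carol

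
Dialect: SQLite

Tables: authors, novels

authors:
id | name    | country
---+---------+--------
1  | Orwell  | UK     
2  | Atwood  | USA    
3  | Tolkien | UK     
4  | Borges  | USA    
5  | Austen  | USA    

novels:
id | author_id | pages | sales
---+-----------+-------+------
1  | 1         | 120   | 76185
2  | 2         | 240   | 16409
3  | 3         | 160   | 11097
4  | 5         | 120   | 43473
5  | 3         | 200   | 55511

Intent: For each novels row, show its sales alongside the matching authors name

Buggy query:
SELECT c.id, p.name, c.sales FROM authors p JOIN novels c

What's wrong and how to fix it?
Bug: JOIN with no ON clause produces a cartesian product; every novels row pairs with every authors row

Fix: Add ON c.author_id = p.id to the JOIN

Corrected query:
SELECT c.id, p.name, c.sales FROM authors p JOIN novels c ON c.author_id = p.id

Result:
id | name    | sales
---+---------+------
1  | Orwell  | 76185
2  | Atwood  | 16409
3  | Tolkien | 11097
4  | Austen  | 43473
5  | Tolkien | 55511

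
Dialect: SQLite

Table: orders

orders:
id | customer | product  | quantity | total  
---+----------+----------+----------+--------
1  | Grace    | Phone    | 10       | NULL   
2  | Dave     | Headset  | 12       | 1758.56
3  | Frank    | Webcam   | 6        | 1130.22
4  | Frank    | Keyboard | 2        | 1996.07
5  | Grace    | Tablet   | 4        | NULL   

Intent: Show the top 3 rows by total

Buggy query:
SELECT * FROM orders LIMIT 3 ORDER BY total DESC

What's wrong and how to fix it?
Bug: LIMIT must come after ORDER BY

Fix: Swap the clauses: ORDER BY first, then LIMIT

Corrected query:
SELECT * FROM orders ORDER BY total DESC LIMIT 3

Result:
id | customer | product  | quantity | total  
---+----------+----------+----------+--------
4  | Frank    | Keyboard | 2        | 1996.07
2  | Dave     | Headset  | 12       | 1758.56
3  | Frank    | Webcam   | 6        | 1130.22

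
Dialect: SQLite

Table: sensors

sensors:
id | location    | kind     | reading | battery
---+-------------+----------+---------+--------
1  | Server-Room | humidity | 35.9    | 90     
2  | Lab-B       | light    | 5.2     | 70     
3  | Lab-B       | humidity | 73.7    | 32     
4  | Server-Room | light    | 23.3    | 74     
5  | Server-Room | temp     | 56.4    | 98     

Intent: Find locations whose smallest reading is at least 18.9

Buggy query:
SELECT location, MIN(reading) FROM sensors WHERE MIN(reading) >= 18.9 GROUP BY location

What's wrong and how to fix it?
Bug: MIN() in WHERE is a misuse of aggregate

Fix: Replace WHERE with HAVING after the GROUP BY

Corrected query:
SELECT location, MIN(reading) FROM sensors GROUP BY location HAVING MIN(reading) >= 18.9

Result:
location    | MIN(reading)
------------+-------------
Server-Room | 23.3        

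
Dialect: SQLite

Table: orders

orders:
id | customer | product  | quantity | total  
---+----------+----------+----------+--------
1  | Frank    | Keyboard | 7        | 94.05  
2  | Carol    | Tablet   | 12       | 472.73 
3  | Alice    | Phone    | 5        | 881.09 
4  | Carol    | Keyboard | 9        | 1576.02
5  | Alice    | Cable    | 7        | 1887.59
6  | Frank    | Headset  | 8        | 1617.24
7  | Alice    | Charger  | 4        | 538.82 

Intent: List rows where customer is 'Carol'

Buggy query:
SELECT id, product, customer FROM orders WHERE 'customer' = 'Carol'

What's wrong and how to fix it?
Bug: 'customer' in single quotes is a string literal, not the column; the comparison is literal-vs-literal and never true

Fix: Remove the quotes around the column name (or use double quotes for an identifier)

Corrected query:
SELECT id, product, customer FROM orders WHERE customer = 'Carol'

Result:
id | product  | customer
---+----------+---------
2  | Tablet   | Carol   
4  | Keyboard | Carol   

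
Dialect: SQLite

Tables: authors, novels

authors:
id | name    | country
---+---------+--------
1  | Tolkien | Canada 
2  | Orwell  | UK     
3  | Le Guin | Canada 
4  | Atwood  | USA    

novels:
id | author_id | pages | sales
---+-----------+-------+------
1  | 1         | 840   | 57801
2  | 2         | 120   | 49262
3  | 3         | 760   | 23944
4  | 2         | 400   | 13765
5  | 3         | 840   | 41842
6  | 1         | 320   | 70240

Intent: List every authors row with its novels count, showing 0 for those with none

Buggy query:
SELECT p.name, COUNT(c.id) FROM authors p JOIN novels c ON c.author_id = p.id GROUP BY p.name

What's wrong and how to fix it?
Bug: An inner join excludes parents with zero children

Fix: Switch to LEFT JOIN to retain unmatched parent rows

Corrected query:
SELECT p.name, COUNT(c.id) FROM authors p LEFT JOIN novels c ON c.author_id = p.id GROUP BY p.name

Result:
name    | COUNT(c.id)
--------+------------
Atwood  | 0          
Le Guin | 2          
Orwell  | 2          
Tolkien | 2          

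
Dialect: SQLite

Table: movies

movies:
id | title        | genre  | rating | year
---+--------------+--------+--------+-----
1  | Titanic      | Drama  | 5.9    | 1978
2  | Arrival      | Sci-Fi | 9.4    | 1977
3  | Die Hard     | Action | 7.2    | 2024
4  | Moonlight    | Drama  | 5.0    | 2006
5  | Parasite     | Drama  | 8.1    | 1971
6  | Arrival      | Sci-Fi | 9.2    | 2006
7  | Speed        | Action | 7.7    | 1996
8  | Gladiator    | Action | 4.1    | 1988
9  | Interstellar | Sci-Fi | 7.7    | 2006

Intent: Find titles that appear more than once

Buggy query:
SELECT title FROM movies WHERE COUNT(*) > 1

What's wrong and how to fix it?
Bug: WHERE can't reference COUNT(*); aggregates are computed after WHERE

Fix: GROUP BY title, then filter groups with HAVING COUNT(*) > 1

Corrected query:
SELECT title FROM movies GROUP BY title HAVING COUNT(*) > 1

Result:
title  
-------
Arrival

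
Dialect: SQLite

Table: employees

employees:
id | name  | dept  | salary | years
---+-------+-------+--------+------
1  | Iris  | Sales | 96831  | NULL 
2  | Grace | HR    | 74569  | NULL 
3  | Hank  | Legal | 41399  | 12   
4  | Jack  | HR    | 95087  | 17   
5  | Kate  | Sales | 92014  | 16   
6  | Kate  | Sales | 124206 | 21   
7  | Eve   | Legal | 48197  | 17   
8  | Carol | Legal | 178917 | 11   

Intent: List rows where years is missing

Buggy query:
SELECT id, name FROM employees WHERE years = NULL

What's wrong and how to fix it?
Bug: '= NULL' is always unknown in SQL three-valued logic, so no rows match

Fix: Use IS NULL to test for NULL

Corrected query:
SELECT id, name FROM employees WHERE years IS NULL

Result:
id | name 
---+------
1  | Iris 
2  | Grace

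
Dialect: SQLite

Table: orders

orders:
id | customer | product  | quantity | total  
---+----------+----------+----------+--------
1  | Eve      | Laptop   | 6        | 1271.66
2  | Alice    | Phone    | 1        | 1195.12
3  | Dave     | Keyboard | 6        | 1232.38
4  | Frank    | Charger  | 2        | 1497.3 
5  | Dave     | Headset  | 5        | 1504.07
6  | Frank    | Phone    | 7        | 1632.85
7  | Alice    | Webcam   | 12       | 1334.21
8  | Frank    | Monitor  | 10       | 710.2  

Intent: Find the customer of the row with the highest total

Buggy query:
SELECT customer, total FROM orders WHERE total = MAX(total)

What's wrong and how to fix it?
Bug: WHERE is evaluated per row; an aggregate over the whole table isn't defined there

Fix: Wrap MAX in a scalar subquery so WHERE compares against a single value

Corrected query:
SELECT customer, total FROM orders WHERE total = (SELECT MAX(total) FROM orders)

Result:
customer | total  
---------+--------
Frank    | 1632.85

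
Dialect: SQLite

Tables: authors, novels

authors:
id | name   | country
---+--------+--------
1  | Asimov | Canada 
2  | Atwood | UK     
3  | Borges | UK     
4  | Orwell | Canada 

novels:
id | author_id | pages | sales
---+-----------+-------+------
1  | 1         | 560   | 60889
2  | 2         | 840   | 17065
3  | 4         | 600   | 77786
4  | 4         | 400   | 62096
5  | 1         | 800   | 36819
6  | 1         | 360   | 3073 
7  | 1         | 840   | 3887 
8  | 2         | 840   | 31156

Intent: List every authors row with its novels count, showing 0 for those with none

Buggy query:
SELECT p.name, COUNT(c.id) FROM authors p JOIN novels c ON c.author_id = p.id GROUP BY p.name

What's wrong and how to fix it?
Bug: An inner join excludes parents with zero children

Fix: Switch to LEFT JOIN to retain unmatched parent rows

Corrected query:
SELECT p.name, COUNT(c.id) FROM authors p LEFT JOIN novels c ON c.author_id = p.id GROUP BY p.name

Result:
name   | COUNT(c.id)
-------+------------
Asimov | 4          
Atwood | 2          
Borges | 0          
Orwell | 2          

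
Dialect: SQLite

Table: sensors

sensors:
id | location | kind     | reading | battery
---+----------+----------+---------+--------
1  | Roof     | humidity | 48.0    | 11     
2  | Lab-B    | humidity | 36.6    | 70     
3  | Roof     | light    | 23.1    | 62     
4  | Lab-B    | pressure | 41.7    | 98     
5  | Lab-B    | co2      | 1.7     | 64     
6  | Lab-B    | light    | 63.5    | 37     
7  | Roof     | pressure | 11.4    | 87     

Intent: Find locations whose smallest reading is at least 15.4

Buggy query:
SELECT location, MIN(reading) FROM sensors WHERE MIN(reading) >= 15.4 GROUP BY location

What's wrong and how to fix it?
Bug: Aggregates like MIN are computed per group after WHERE runs

Fix: Replace WHERE with HAVING after the GROUP BY

Corrected query:
SELECT location, MIN(reading) FROM sensors GROUP BY location HAVING MIN(reading) >= 15.4

Result:
(no rows)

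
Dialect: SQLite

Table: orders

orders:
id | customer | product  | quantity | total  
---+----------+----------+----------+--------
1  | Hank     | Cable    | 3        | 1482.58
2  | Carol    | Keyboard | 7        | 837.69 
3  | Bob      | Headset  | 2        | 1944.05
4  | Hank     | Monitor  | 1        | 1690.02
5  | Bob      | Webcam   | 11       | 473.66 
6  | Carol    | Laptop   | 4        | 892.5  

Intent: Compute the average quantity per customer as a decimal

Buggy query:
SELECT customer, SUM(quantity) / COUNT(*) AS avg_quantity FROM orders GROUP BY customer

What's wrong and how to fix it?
Bug: SUM(quantity) and COUNT(*) are both integers; the division truncates the fractional part

Fix: Cast one side to REAL so the division keeps the fractional part

Corrected query:
SELECT customer, SUM(quantity) * 1.0 / COUNT(*) AS avg_quantity FROM orders GROUP BY customer

Result:
customer | avg_quantity
---------+-------------
Bob      | 6.5         
Carol    | 5.5         
Hank     | 2           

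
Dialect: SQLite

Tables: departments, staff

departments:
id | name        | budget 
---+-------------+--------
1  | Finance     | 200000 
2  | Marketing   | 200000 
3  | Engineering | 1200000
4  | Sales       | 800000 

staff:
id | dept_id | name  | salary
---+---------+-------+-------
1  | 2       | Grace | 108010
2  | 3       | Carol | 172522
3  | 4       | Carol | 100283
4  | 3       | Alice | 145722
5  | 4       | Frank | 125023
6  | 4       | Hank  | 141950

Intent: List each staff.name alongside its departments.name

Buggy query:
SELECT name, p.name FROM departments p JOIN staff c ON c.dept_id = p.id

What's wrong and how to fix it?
Bug: Both tables have a 'name' column; the unqualified reference is ambiguous

Fix: Qualify the column with its table alias (c.name)

Corrected query:
SELECT c.name, p.name FROM departments p JOIN staff c ON c.dept_id = p.id

Result:
name  | name       
------+------------
Grace | Marketing  
Carol | Engineering
Carol | Sales      
Alice | Engineering
Frank | Sales      
Hank  | Sales      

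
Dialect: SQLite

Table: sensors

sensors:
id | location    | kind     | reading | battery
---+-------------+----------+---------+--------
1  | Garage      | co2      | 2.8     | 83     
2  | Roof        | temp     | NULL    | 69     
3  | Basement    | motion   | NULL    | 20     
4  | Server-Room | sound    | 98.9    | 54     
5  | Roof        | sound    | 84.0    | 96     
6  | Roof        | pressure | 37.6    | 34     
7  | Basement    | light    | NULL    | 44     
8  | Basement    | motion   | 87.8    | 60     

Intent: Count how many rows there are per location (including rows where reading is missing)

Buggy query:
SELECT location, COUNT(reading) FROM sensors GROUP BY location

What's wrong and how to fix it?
Bug: COUNT(reading) skips NULLs, so groups with missing reading are undercounted

Fix: Replace COUNT(reading) with COUNT(*)

Corrected query:
SELECT location, COUNT(*) FROM sensors GROUP BY location

Result:
location    | COUNT(*)
------------+---------
Basement    | 3       
Garage      | 1       
Roof        | 3       
Server-Room | 1       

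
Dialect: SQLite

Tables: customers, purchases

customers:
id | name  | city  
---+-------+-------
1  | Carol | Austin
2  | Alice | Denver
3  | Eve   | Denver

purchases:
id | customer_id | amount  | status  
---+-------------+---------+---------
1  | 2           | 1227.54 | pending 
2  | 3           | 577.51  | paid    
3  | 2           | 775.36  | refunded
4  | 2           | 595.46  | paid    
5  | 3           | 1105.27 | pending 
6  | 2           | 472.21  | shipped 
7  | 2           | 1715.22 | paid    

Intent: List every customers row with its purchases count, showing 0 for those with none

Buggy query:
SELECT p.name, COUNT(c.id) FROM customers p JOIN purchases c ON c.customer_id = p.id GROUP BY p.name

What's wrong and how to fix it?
Bug: INNER JOIN drops customers rows that have no matching purchases rows

Fix: Use LEFT JOIN so parents without children still appear (COUNT(c.id) gives 0)

Corrected query:
SELECT p.name, COUNT(c.id) FROM customers p LEFT JOIN purchases c ON c.customer_id = p.id GROUP BY p.name

Result:
name  | COUNT(c.id)
------+------------
Alice | 5          
Carol | 0          
Eve   | 2          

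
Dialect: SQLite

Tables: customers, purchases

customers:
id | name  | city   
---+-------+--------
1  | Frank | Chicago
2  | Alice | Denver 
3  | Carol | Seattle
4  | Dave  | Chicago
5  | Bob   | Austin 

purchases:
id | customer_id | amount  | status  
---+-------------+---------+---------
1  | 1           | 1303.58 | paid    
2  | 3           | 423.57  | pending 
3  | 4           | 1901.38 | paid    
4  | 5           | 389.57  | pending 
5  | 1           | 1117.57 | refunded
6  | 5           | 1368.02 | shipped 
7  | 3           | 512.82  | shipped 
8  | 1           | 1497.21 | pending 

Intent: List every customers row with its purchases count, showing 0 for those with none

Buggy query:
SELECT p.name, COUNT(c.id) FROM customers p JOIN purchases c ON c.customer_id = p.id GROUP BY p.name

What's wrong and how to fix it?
Bug: INNER JOIN drops customers rows that have no matching purchases rows

Fix: Switch to LEFT JOIN to retain unmatched parent rows

Corrected query:
SELECT p.name, COUNT(c.id) FROM customers p LEFT JOIN purchases c ON c.customer_id = p.id GROUP BY p.name

Result:
name  | COUNT(c.id)
------+------------
Alice | 0          
Bob   | 2          
Carol | 2          
Dave  | 1          
Frank | 3          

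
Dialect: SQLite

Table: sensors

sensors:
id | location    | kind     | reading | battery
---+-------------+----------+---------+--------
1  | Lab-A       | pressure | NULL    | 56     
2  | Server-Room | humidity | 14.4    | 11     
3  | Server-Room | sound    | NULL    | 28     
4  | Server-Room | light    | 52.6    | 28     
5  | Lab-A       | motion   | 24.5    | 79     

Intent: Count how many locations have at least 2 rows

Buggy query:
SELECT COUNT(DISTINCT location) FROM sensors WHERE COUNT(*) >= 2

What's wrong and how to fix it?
Bug: WHERE filters individual rows, not groups, so a group-level COUNT is invalid there

Fix: Use a subquery that GROUPs and filters with HAVING, then count its rows

Corrected query:
SELECT COUNT(*) FROM (SELECT location FROM sensors GROUP BY location HAVING COUNT(*) >= 2)

Result:
COUNT(*)
--------
2       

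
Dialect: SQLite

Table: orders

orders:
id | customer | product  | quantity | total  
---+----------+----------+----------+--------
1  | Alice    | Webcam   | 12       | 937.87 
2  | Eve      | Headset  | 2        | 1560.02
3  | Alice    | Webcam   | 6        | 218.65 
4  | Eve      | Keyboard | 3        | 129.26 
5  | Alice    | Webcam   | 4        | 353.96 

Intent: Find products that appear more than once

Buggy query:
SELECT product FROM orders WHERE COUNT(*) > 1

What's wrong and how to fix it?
Bug: WHERE can't reference COUNT(*); aggregates are computed after WHERE

Fix: GROUP BY product, then filter groups with HAVING COUNT(*) > 1

Corrected query:
SELECT product FROM orders GROUP BY product HAVING COUNT(*) > 1

Result:
product
-------
Webcam 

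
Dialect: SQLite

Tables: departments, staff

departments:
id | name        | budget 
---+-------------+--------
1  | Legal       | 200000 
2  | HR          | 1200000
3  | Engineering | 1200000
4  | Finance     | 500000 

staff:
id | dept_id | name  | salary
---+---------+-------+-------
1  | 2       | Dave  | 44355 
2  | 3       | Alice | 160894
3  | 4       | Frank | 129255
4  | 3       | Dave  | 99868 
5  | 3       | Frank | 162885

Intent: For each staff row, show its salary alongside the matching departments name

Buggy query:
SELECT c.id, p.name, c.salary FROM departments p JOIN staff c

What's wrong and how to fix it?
Bug: JOIN with no ON clause produces a cartesian product; every staff row pairs with every departments row

Fix: Specify the join condition linking the foreign key to the parent id

Corrected query:
SELECT c.id, p.name, c.salary FROM departments p JOIN staff c ON c.dept_id = p.id

Result:
id | name        | salary
---+-------------+-------
1  | HR          | 44355 
2  | Engineering | 160894
3  | Finance     | 129255
4  | Engineering | 99868 
5  | Engineering | 162885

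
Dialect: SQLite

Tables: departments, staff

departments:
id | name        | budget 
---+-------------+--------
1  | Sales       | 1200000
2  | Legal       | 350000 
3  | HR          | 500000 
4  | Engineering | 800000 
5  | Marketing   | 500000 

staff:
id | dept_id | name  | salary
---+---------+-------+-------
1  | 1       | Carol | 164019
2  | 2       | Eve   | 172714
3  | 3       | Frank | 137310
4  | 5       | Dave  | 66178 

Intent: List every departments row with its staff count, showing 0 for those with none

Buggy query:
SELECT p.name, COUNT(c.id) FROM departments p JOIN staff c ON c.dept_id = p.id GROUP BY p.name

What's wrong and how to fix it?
Bug: INNER JOIN drops departments rows that have no matching staff rows

Fix: Use LEFT JOIN so parents without children still appear (COUNT(c.id) gives 0)

Corrected query:
SELECT p.name, COUNT(c.id) FROM departments p LEFT JOIN staff c ON c.dept_id = p.id GROUP BY p.name

Result:
name        | COUNT(c.id)
------------+------------
Engineering | 0          
HR          | 1          
Legal       | 1          
Marketing   | 1          
Sales       | 1          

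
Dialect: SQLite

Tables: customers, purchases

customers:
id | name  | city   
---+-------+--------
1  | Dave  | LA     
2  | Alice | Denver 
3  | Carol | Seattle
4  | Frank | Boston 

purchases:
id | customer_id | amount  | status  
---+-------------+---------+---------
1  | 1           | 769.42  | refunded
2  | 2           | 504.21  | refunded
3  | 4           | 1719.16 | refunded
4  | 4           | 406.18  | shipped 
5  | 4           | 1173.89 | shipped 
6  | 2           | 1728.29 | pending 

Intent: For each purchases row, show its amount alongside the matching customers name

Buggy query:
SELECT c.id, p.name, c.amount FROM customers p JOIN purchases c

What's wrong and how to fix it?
Bug: JOIN with no ON clause produces a cartesian product; every purchases row pairs with every customers row

Fix: Specify the join condition linking the foreign key to the parent id

Corrected query:
SELECT c.id, p.name, c.amount FROM customers p JOIN purchases c ON c.customer_id = p.id

Result:
id | name  | amount 
---+-------+--------
1  | Dave  | 769.42 
2  | Alice | 504.21 
3  | Frank | 1719.16
4  | Frank | 406.18 
5  | Frank | 1173.89
6  | Alice | 1728.29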